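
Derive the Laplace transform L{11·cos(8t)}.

L{cos(ωt)} = s/(s² + ω²), so L{cos(8t)} = s/(s² + 64). Then L{11·cos(8t)} = 11·s/(s² + 64) = 11s/(s² + 64)

Final answer: 11s/(s² + 64)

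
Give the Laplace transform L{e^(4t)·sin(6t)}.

L{e^(at)·sin(ωt)} = ω/((s-a)² + ω²), so L{e^(4t)·sin(6t)} = 6/((s-4)² + 36)

Final answer: 6/((s-4)² + 36)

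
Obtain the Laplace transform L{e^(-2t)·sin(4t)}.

L{e^(at)·sin(ωt)} = ω/((s-a)² + ω²), so L{e^(-2t)·sin(4t)} = 4/((s+2)² + 16)

Final answer: 4/((s+2)² + 16)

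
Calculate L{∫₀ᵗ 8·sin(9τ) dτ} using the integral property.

L{∫₀ᵗ f(τ)dτ} = F(s)/s with F(s) = 72/(s² + 81), so the result is (72/(s² + 81))/s = 72/(s(s² + 81))

Final answer: 72/(s(s² + 81))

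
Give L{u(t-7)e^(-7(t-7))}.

u(t-a)f(t-a) with f(t)=e^(-7t). L{e^(-7t)} = 1/(s+7). By time shift: e^(-7s)/(s+7)

Final answer: e^(-7s)/(s+7)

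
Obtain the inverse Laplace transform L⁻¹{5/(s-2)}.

L⁻¹{1/(s-a)} = e^(at), so L⁻¹{1/(s-2)} = e^(2t), and L⁻¹{5/(s-2)} = 5·e^(2t)

Final answer: 5·e^(2t)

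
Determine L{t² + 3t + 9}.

L{t² + 3t + 9} = 2/s³ + 3/s² + 9/s = 2/s³ + 3/s² + 9/s

Final answer: 2/s³ + 3/s² + 9/s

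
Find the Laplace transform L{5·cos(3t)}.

L{cos(ωt)} = s/(s² + ω²), so L{cos(3t)} = s/(s² + 9). Then L{5·cos(3t)} = 5·s/(s² + 9) = 5s/(s² + 9)

Final answer: 5s/(s² + 9)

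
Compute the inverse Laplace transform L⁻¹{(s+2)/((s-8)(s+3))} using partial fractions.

Using partial fractions, f(t) = (10e^(8t) + e^(-3t))/11

Final answer: (10e^(8t) + e^(-3t))/11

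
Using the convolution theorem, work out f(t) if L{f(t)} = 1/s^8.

1/s^8 = (1/s)·(1/s^7) = L{1}·L{t^6/720}. By convolution, f(t) = 1*t^6/720 = ∫₀ᵗ 1·τ^6/720 dτ = t^7/5040

Final answer: t^7/5040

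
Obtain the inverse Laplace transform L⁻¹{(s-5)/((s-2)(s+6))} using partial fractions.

Using partial fractions, f(t) = (-3e^(2t) + 11e^(-6t))/8

Final answer: (-3e^(2t) + 11e^(-6t))/8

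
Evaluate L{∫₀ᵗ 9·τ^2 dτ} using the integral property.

L{∫₀ᵗ f(τ)dτ} = F(s)/s with f(t) = 9t^2. F(s) = 18/s^3, so L{∫₀ᵗ 9·τ^2 dτ} = (18/s^3)/s = 18/s^4. (Check: ∫₀ᵗ 9·τ^2 dτ = 9t^3/3.)

Final answer: 18/s^4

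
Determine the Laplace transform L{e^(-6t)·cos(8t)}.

L{e^(at)·cos(ωt)} = (s-a)/((s-a)² + ω²), so L{e^(-6t)·cos(8t)} = (s+6)/((s+6)² + 64)

Final answer: (s+6)/((s+6)² + 64)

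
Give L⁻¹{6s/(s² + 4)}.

This is the form c·s/(s² + a²) with a = 2, c = 6. L⁻¹ = 6·cos(2t)

Final answer: 6·cos(2t)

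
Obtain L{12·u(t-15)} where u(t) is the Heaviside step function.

L{u(t-a)} = e^(-as)/s. Here a=15, so L{u(t-15)} = e^(-15s)/s, and L{12·u(t-15)} = 12·e^(-15s)/s

Final answer: 12·e^(-15s)/s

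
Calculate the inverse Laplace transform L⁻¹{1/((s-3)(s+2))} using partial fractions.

Decompose: A/(s-3) + B/(s+2). A = 1/5, B = -1/5. f(t) = (e^(3t) - e^(-2t))/5

Final answer: (e^(3t) - e^(-2t))/5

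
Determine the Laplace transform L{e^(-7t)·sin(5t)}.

L{e^(at)·sin(ωt)} = ω/((s-a)² + ω²), so L{e^(-7t)·sin(5t)} = 5/((s+7)² + 25)

Final answer: 5/((s+7)² + 25)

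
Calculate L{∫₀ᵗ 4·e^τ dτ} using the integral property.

L{∫₀ᵗ f(τ)dτ} = F(s)/s with F(s) = 4/(s-1), so L{∫₀ᵗ 4·e^τ dτ} = 4/(s(s-1))

Final answer: 4/(s(s-1))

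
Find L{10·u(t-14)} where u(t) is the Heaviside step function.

L{u(t-a)} = e^(-as)/s. Here a=14, so L{u(t-14)} = e^(-14s)/s, and L{10·u(t-14)} = 10·e^(-14s)/s

Final answer: 10·e^(-14s)/s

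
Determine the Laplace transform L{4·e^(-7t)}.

L{e^(at)} = 1/(s-a), so L{e^(-7t)} = 1/(s+7). Then L{4·e^(-7t)} = 4/(s+7)

Final answer: 4/(s+7)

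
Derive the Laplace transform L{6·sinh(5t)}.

L{sinh(ωt)} = ω/(s² - ω²), so L{sinh(5t)} = 5/(s² - 25). Then L{6·sinh(5t)} = 6·5/(s² - 25) = 30/(s² - 25)

Final answer: 30/(s² - 25)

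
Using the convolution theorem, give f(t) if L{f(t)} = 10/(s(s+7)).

10/(s(s+7)) = (10/s)·(1/(s+7)) = L{10}·L{e^(-7t)}. By convolution, f(t) = 10*e^(-7t) = ∫₀ᵗ 10·e^(-7τ) dτ = 10·(1 - e^(-7t))/7

Final answer: 10·(1 - e^(-7t))/7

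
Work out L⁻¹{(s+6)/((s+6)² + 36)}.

Using frequency shift: L⁻¹{(s-a)/((s-a)² + b²)} = e^(at)cos(bt). Here a=-6, b=6

Final answer: e^(-6t)·cos(6t)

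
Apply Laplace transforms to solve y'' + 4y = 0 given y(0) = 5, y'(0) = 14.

L{y''} + 4L{y} = 0. s²Y - 5s - 14 + 4Y = 0. Y(s² + 4) = 5s + 14. Y = (5s + 14)/(s² + 4). Inverting: y(t) = 5cos(2t) + 7sin(2t)

Final answer: y(t) = 5cos(2t) + 7sin(2t)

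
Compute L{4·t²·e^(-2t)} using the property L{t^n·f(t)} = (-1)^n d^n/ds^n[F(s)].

L{e^(-2t)} = 1/(s+2). d/ds[1/(s+2)] = -1/(s+2)². d²/ds²[1/(s+2)] = 2/(s+2)³. So L{t²·e^(-2t)} = (-1)² · 2/(s+2)³ = 2/(s+2)³. Then L{4·t²·e^(-2t)} = 4·2/(s+2)³ = 8/(s+2)³

Final answer: 8/(s+2)³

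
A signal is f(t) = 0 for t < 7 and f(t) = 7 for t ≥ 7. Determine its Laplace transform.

f(t) = 7·u(t-7). L{u(t-7)} = e^(-7s)/s, so L{f(t)} = 7·e^(-7s)/s

Final answer: 7·e^(-7s)/s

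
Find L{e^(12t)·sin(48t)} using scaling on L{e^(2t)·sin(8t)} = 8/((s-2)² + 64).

Scaling with a=6: L{e^(12t)·sin(48t)} = (1/6) · 8/((s/6-2)² + 64). Simplifying: 48/((s-12)² + 2304)

Final answer: 48/((s-12)² + 2304)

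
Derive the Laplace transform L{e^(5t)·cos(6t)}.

L{e^(at)·cos(ωt)} = (s-a)/((s-a)² + ω²), so L{e^(5t)·cos(6t)} = (s-5)/((s-5)² + 36)

Final answer: (s-5)/((s-5)² + 36)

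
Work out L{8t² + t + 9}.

L{8t² + t + 9} = 8·2/s³ + 1/s² + 9/s = 16/s³ + 1/s² + 9/s

Final answer: 16/s³ + 1/s² + 9/s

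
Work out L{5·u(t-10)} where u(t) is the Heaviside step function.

L{u(t-a)} = e^(-as)/s. Here a=10, so L{u(t-10)} = e^(-10s)/s, and L{5·u(t-10)} = 5·e^(-10s)/s

Final answer: 5·e^(-10s)/s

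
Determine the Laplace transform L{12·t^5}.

L{t^n} = n!/s^(n+1), so L{t^5} = 120/s^6. Then L{12·t^5} = 12·120/s^6 = 1440/s^6

Final answer: 1440/s^6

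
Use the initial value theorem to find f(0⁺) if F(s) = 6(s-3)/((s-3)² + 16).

f(0⁺) = lim_{s→∞} sF(s) = lim_{s→∞} 6s(s-3)/((s-3)² + 16) = 6

Final answer: 6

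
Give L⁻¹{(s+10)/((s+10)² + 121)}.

Using frequency shift: L⁻¹{(s-a)/((s-a)² + b²)} = e^(at)cos(bt). Here a=-10, b=11

Final answer: e^(-10t)·cos(11t)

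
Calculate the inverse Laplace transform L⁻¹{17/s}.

L⁻¹{c/s} = c, so L⁻¹{17/s} = 17

Final answer: 17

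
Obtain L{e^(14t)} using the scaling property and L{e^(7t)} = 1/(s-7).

Using L{f(at)} = (1/a)F(s/a) with a=2 and f(t) = e^(7t): L{e^(14t)} = (1/2) · 1/((s/2)-7) = (1/2) · 2/(s-14) = 1/(s-14)

Final answer: 1/(s-14)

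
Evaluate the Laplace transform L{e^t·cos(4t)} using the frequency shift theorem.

Frequency shift: L{e^(at)f(t)} = F(s-a). L{e^t·cos(4t)} = (s-1)/((s-1)² + 16)

Final answer: (s-1)/((s-1)² + 16)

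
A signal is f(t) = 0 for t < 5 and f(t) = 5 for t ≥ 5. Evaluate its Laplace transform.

f(t) = 5·u(t-5). L{u(t-5)} = e^(-5s)/s, so L{f(t)} = 5·e^(-5s)/s

Final answer: 5·e^(-5s)/s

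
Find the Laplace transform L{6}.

L{6} = 6 · L{1} = 6/s

Final answer: 6/s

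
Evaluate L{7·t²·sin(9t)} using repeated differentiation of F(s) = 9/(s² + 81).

F(s) = 9/(s² + 81). F'(s) = -18s/(s² + 81)². F''(s) = -18(81 - 3s²)/(s² + 81)³ = (54s² - 1458)/(s² + 81)³. So L{t²·sin(9t)} = (-1)² F''(s) = (54s² - 1458)/(s² + 81)³. Then L{7·t²·sin(9t)} = 7·(54s² - 1458)/(s² + 81)³ = (378s² - 10206)/(s² + 81)³

Final answer: (378s² - 10206)/(s² + 81)³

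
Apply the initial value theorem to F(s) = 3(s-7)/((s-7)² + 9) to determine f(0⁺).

f(0⁺) = lim_{s→∞} sF(s) = lim_{s→∞} 3s(s-7)/((s-7)² + 9) = 3

Final answer: 3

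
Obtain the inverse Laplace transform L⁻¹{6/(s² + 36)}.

L⁻¹{6/(s² + 36)} = sin(6t)

Final answer: sin(6t)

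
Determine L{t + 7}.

L{t + 7} = L{t} + 7·L{1} = 1/s² + 7/s

Final answer: 1/s² + 7/s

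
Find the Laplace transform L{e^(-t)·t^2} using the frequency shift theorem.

L{e^(at)·t^n} = n!/(s-a)^(n+1), so L{e^(-t)·t^2} = 2/(s+1)^3

Final answer: 2/(s+1)^3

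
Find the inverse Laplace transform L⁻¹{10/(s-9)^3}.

L⁻¹{n!/(s-a)^(n+1)} = t^n·e^(at) with n=2, a=9. So L⁻¹{2/(s-9)^3} = t^2·e^(9t), and L⁻¹{10/(s-9)^3} = (10/2)·t^2·e^(9t) = 5·t^2·e^(9t)

Final answer: 5·t^2·e^(9t)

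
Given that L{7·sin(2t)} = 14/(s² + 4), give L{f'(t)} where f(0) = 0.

L{f'(t)} = s·F(s) - f(0) = s·14/(s² + 4) - 0 = 14s/(s² + 4)

Final answer: 14s/(s² + 4)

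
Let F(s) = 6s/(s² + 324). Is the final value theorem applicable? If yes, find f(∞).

The final value theorem requires all poles of sF(s) in the left half-plane. sF(s) = 6s²/(s² + 324) has poles at s = ±18i (imaginary axis). Theorem does NOT apply (oscillatory system).

Final answer: Not applicable (oscillatory)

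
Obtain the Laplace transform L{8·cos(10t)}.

L{cos(ωt)} = s/(s² + ω²), so L{cos(10t)} = s/(s² + 100). Then L{8·cos(10t)} = 8·s/(s² + 100) = 8s/(s² + 100)

Final answer: 8s/(s² + 100)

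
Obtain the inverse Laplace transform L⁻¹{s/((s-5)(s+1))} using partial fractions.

Using partial fractions, f(t) = (5e^(5t) + e^(-t))/6

Final answer: (5e^(5t) + e^(-t))/6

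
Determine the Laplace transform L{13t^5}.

L{13t^5} = 13 · L{t^5} = 13 · 120/s^6 = 1560/s^6

Final answer: 1560/s^6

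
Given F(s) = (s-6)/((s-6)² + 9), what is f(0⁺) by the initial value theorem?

f(0⁺) = lim_{s→∞} sF(s) = lim_{s→∞} s(s-6)/((s-6)² + 9) = 1

Final answer: 1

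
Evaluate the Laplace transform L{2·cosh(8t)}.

L{cosh(ωt)} = s/(s² - ω²), so L{cosh(8t)} = s/(s² - 64). Then L{2·cosh(8t)} = 2·s/(s² - 64) = 2s/(s² - 64)

Final answer: 2s/(s² - 64)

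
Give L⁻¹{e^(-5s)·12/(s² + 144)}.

L⁻¹{12/(s² + 144)} = sin(12t). By the time shift theorem, L⁻¹{e^(-as)F(s)} = u(t-a)f(t-a) with a=5, so L⁻¹{e^(-5s)·12/(s² + 144)} = u(t-5)·sin(12(t-5))

Final answer: u(t-5)·sin(12(t-5))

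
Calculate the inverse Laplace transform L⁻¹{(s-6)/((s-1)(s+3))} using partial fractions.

Using partial fractions, f(t) = (-5e^t + 9e^(-3t))/4

Final answer: (-5e^t + 9e^(-3t))/4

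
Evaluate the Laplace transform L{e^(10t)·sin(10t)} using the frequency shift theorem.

Frequency shift: L{e^(at)f(t)} = F(s-a). L{e^(10t)·sin(10t)} = 10/((s-10)² + 100)

Final answer: 10/((s-10)² + 100)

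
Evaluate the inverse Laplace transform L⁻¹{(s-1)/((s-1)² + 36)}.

Using frequency shift, L⁻¹{(s-1)/((s-1)² + 36)} = e^t·cos(6t)

Final answer: e^t·cos(6t)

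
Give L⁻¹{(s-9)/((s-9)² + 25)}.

Using frequency shift: L⁻¹{(s-a)/((s-a)² + b²)} = e^(at)cos(bt). Here a=9, b=5

Final answer: e^(9t)·cos(5t)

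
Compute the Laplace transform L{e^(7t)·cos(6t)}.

L{e^(at)·cos(ωt)} = (s-a)/((s-a)² + ω²), so L{e^(7t)·cos(6t)} = (s-7)/((s-7)² + 36)

Final answer: (s-7)/((s-7)² + 36)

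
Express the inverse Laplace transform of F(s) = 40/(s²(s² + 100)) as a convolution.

40/(s²(s² + 100)) = (1/s²)·(40/(s² + 100)) = L{t}·L{4·sin(10t)}. So f(t) = t*(4·sin(10t)) = ∫₀ᵗ 4τ·sin(10(t-τ)) dτ

Final answer: ∫₀ᵗ 4τ·sin(10(t-τ)) dτ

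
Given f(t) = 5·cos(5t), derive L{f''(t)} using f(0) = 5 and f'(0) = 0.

F(s) = 5s/(s² + 25). L{f''(t)} = s²F(s) - sf(0) - f'(0) = 5s³/(s² + 25) - 5s = (5s³ - 5s(s² + 25))/(s² + 25) = -125s/(s² + 25)

Final answer: -125s/(s² + 25)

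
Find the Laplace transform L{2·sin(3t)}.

L{sin(ωt)} = ω/(s² + ω²), so L{sin(3t)} = 3/(s² + 9). Then L{2·sin(3t)} = 2·3/(s² + 9) = 6/(s² + 9)

Final answer: 6/(s² + 9)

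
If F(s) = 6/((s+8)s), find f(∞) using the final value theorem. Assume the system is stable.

f(∞) = lim_{s→0} sF(s) = lim_{s→0} 6/(s+8) = 3/4

Final answer: 3/4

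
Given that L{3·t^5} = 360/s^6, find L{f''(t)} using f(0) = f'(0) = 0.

L{f''(t)} = s²F(s) - sf(0) - f'(0) = s²·360/s^6 - 0 - 0 = 360/s^4

Final answer: 360/s^4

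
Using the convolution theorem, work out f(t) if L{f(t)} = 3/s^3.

3/s^3 = (3/s)·(1/s^2) = L{3}·L{t}. By convolution, f(t) = 3*t = ∫₀ᵗ 3·τ dτ = 3·t²/2

Final answer: 3·t²/2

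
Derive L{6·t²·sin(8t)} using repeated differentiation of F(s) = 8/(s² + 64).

F(s) = 8/(s² + 64). F'(s) = -16s/(s² + 64)². F''(s) = -16(64 - 3s²)/(s² + 64)³ = (48s² - 1024)/(s² + 64)³. So L{t²·sin(8t)} = (-1)² F''(s) = (48s² - 1024)/(s² + 64)³. Then L{6·t²·sin(8t)} = 6·(48s² - 1024)/(s² + 64)³ = (288s² - 6144)/(s² + 64)³

Final answer: (288s² - 6144)/(s² + 64)³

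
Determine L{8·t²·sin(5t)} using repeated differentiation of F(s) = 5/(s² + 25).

F(s) = 5/(s² + 25). F'(s) = -10s/(s² + 25)². F''(s) = -10(25 - 3s²)/(s² + 25)³ = (30s² - 250)/(s² + 25)³. So L{t²·sin(5t)} = (-1)² F''(s) = (30s² - 250)/(s² + 25)³. Then L{8·t²·sin(5t)} = 8·(30s² - 250)/(s² + 25)³ = (240s² - 2000)/(s² + 25)³

Final answer: (240s² - 2000)/(s² + 25)³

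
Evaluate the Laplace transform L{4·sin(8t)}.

L{sin(ωt)} = ω/(s² + ω²), so L{sin(8t)} = 8/(s² + 64). Then L{4·sin(8t)} = 4·8/(s² + 64) = 32/(s² + 64)

Final answer: 32/(s² + 64)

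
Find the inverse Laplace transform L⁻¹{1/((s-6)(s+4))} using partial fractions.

Decompose: A/(s-6) + B/(s+4). A = 1/10, B = -1/10. f(t) = (e^(6t) - e^(-4t))/10

Final answer: (e^(6t) - e^(-4t))/10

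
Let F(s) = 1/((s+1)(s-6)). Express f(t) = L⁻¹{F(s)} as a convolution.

1/((s+1)(s-6)) = (1/(s+1))·(1/(s-6)) = L{e^(-t)}·L{e^(6t)}. So f(t) = e^(-t)*e^(6t) = ∫₀ᵗ e^(-τ)·e^(6(t-τ)) dτ

Final answer: ∫₀ᵗ e^(-τ)·e^(6(t-τ)) dτ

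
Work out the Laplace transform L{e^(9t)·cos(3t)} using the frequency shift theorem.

Frequency shift: L{e^(at)f(t)} = F(s-a). L{e^(9t)·cos(3t)} = (s-9)/((s-9)² + 9)

Final answer: (s-9)/((s-9)² + 9)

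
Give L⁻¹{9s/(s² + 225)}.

This is the form c·s/(s² + a²) with a = 15, c = 9. L⁻¹ = 9·cos(15t)

Final answer: 9·cos(15t)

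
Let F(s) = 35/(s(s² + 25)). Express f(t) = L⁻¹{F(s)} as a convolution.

35/(s(s² + 25)) = (1/s)·(35/(s² + 25)) = L{1}·L{7·sin(5t)}. So f(t) = 1*(7·sin(5t)) = ∫₀ᵗ 7·sin(5τ) dτ

Final answer: ∫₀ᵗ 7·sin(5τ) dτ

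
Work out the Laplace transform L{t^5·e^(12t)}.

L{t^n·e^(at)} = n!/(s-a)^(n+1), so L{t^5·e^(12t)} = 120/(s-12)^6

Final answer: 120/(s-12)^6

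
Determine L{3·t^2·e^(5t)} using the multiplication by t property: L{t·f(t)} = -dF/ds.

Using L{t^n·e^(at)} = n!/(s-a)^(n+1), L{t^2·e^(5t)} = 2/(s-5)^3, so L{3·t^2·e^(5t)} = 3·2/(s-5)^3 = 6/(s-5)^3

Final answer: 6/(s-5)^3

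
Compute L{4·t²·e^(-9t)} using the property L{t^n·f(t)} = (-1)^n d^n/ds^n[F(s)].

L{e^(-9t)} = 1/(s+9). d/ds[1/(s+9)] = -1/(s+9)². d²/ds²[1/(s+9)] = 2/(s+9)³. So L{t²·e^(-9t)} = (-1)² · 2/(s+9)³ = 2/(s+9)³. Then L{4·t²·e^(-9t)} = 4·2/(s+9)³ = 8/(s+9)³

Final answer: 8/(s+9)³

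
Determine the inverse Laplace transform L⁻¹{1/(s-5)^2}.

L⁻¹{n!/(s-a)^(n+1)} = t^n·e^(at) with n=1, a=5. So L⁻¹{1/(s-5)^2} = t·e^(5t)

Final answer: t·e^(5t)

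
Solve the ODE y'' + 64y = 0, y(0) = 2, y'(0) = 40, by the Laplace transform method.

L{y''} + 64L{y} = 0. s²Y - 2s - 40 + 64Y = 0. Y(s² + 64) = 2s + 40. Y = (2s + 40)/(s² + 64). Inverting: y(t) = 2cos(8t) + 5sin(8t)

Final answer: y(t) = 2cos(8t) + 5sin(8t)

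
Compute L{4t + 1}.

L{4t + 1} = 4·L{t} + L{1} = 4/s² + 1/s

Final answer: 4/s² + 1/s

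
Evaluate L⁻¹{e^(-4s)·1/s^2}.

L⁻¹{1/s^2} = t. By the time shift theorem, L⁻¹{e^(-as)F(s)} = u(t-a)f(t-a) with a=4, so L⁻¹{e^(-4s)·1/s^2} = u(t-4)·(t-4)

Final answer: u(t-4)·(t-4)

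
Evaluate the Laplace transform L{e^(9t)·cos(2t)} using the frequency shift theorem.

Frequency shift: L{e^(at)f(t)} = F(s-a). L{e^(9t)·cos(2t)} = (s-9)/((s-9)² + 4)

Final answer: (s-9)/((s-9)² + 4)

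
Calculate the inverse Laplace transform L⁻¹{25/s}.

L⁻¹{c/s} = c, so L⁻¹{25/s} = 25

Final answer: 25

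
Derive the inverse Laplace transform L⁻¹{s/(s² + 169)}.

L⁻¹{s/(s² + 169)} = cos(13t)

Final answer: cos(13t)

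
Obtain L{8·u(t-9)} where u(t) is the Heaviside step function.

L{u(t-a)} = e^(-as)/s. Here a=9, so L{u(t-9)} = e^(-9s)/s, and L{8·u(t-9)} = 8·e^(-9s)/s

Final answer: 8·e^(-9s)/s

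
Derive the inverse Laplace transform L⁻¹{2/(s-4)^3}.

L⁻¹{n!/(s-a)^(n+1)} = t^n·e^(at) with n=2, a=4. So L⁻¹{2/(s-4)^3} = t^2·e^(4t)

Final answer: t^2·e^(4t)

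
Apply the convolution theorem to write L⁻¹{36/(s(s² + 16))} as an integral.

36/(s(s² + 16)) = (1/s)·(36/(s² + 16)) = L{1}·L{9·sin(4t)}. So f(t) = 1*(9·sin(4t)) = ∫₀ᵗ 9·sin(4τ) dτ

Final answer: ∫₀ᵗ 9·sin(4τ) dτ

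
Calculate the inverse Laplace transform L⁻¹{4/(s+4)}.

L⁻¹{1/(s-a)} = e^(at), so L⁻¹{1/(s+4)} = e^(-4t), and L⁻¹{4/(s+4)} = 4·e^(-4t)

Final answer: 4·e^(-4t)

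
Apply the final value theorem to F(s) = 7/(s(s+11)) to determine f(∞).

f(∞) = lim_{s→0} s·7/(s(s+11)) = lim_{s→0} 7/(s+11) = 7/11 = 7/11

Final answer: 7/11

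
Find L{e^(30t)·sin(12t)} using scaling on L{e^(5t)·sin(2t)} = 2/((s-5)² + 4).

Scaling with a=6: L{e^(30t)·sin(12t)} = (1/6) · 2/((s/6-5)² + 4). Simplifying: 12/((s-30)² + 144)

Final answer: 12/((s-30)² + 144)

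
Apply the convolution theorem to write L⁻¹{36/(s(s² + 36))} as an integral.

36/(s(s² + 36)) = (1/s)·(36/(s² + 36)) = L{1}·L{6·sin(6t)}. So f(t) = 1*(6·sin(6t)) = ∫₀ᵗ 6·sin(6τ) dτ

Final answer: ∫₀ᵗ 6·sin(6τ) dτ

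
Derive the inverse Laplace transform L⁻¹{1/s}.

L⁻¹{c/s} = c, so L⁻¹{1/s} = 1

Final answer: 1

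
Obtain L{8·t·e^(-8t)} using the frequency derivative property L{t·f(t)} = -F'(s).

L{e^(-8t)} = 1/(s+8). By frequency derivative: L{t·e^(-8t)} = -d/ds[1/(s+8)] = -(-1)/(s+8)² = 1/(s+8)². Then L{8·t·e^(-8t)} = 8·1/(s+8)² = 8/(s+8)²

Final answer: 8/(s+8)²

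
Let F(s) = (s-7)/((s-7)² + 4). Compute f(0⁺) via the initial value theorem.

f(0⁺) = lim_{s→∞} sF(s) = lim_{s→∞} s(s-7)/((s-7)² + 4) = 1

Final answer: 1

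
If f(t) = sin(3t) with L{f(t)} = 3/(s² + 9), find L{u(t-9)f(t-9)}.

Time shift theorem: L{u(t-a)f(t-a)} = e^(-as)F(s). Here a=9, F(s) = 3/(s² + 9), so L{u(t-9)f(t-9)} = e^(-9s)·3/(s² + 9)

Final answer: e^(-9s)·3/(s² + 9)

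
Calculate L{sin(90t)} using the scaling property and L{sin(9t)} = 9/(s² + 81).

Using L{f(at)} = (1/a)F(s/a) with a=10: L{sin(90t)} = (1/10) · 9/((s/10)² + 81) = (1/10) · 9·100/(s² + 8100) = 90/(s² + 8100)

Final answer: 90/(s² + 8100)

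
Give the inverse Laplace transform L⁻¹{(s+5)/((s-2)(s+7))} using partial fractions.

Using partial fractions, f(t) = (7e^(2t) + 2e^(-7t))/9

Final answer: (7e^(2t) + 2e^(-7t))/9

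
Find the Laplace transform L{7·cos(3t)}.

L{cos(ωt)} = s/(s² + ω²), so L{cos(3t)} = s/(s² + 9). Then L{7·cos(3t)} = 7·s/(s² + 9) = 7s/(s² + 9)

Final answer: 7s/(s² + 9)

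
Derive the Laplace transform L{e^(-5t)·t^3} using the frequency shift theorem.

L{e^(at)·t^n} = n!/(s-a)^(n+1), so L{e^(-5t)·t^3} = 6/(s+5)^4

Final answer: 6/(s+5)^4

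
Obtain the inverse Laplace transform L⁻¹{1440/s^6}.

L⁻¹{n!/s^(n+1)} = t^n with n=5. So L⁻¹{120/s^6} = t^5, and L⁻¹{1440/s^6} = (1440/120)·t^5 = 12·t^5

Final answer: 12·t^5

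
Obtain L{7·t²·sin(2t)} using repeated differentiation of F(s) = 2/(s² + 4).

F(s) = 2/(s² + 4). F'(s) = -4s/(s² + 4)². F''(s) = -4(4 - 3s²)/(s² + 4)³ = (12s² - 16)/(s² + 4)³. So L{t²·sin(2t)} = (-1)² F''(s) = (12s² - 16)/(s² + 4)³. Then L{7·t²·sin(2t)} = 7·(12s² - 16)/(s² + 4)³ = (84s² - 112)/(s² + 4)³

Final answer: (84s² - 112)/(s² + 4)³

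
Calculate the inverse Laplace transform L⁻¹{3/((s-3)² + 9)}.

Using frequency shift, L⁻¹{3/((s-3)² + 9)} = e^(3t)·sin(3t)

Final answer: e^(3t)·sin(3t)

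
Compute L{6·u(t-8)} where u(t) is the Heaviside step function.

L{u(t-a)} = e^(-as)/s. Here a=8, so L{u(t-8)} = e^(-8s)/s, and L{6·u(t-8)} = 6·e^(-8s)/s

Final answer: 6·e^(-8s)/s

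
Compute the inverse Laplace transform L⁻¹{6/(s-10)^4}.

L⁻¹{n!/(s-a)^(n+1)} = t^n·e^(at), so L⁻¹{6/(s-10)^4} = t^3·e^(10t)

Final answer: t^3·e^(10t)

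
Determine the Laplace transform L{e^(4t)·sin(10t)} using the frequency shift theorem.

Frequency shift: L{e^(at)f(t)} = F(s-a). L{e^(4t)·sin(10t)} = 10/((s-4)² + 100)

Final answer: 10/((s-4)² + 100)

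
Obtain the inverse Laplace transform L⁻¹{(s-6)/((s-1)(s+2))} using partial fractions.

Using partial fractions, f(t) = (-5e^t + 8e^(-2t))/3

Final answer: (-5e^t + 8e^(-2t))/3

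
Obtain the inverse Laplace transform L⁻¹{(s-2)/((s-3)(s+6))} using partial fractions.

Using partial fractions, f(t) = (e^(3t) + 8e^(-6t))/9

Final answer: (e^(3t) + 8e^(-6t))/9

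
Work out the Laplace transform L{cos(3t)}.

L{cos(ωt)} = s/(s² + ω²), so L{cos(3t)} = s/(s² + 9)

Final answer: s/(s² + 9)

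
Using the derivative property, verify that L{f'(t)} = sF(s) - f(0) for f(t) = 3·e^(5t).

f'(t) = 15e^(5t). Direct: L{f'(t)} = 15/(s-5). Property: s·3/(s-5) - 3 = (3s - 3(s-5))/(s-5) = 15/(s-5). ✓

Final answer: 15/(s-5)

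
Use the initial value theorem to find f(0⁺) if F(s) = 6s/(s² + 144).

f(0⁺) = lim_{s→∞} s·6s/(s² + 144) = lim_{s→∞} 6s²/(s² + 144) = 6

Final answer: 6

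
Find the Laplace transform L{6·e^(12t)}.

L{e^(at)} = 1/(s-a), so L{e^(12t)} = 1/(s-12). Then L{6·e^(12t)} = 6/(s-12)

Final answer: 6/(s-12)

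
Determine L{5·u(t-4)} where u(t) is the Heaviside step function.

L{u(t-a)} = e^(-as)/s. Here a=4, so L{u(t-4)} = e^(-4s)/s, and L{5·u(t-4)} = 5·e^(-4s)/s

Final answer: 5·e^(-4s)/s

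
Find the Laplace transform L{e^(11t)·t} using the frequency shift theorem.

L{e^(at)·t^n} = n!/(s-a)^(n+1), so L{e^(11t)·t} = 1/(s-11)^2

Final answer: 1/(s-11)^2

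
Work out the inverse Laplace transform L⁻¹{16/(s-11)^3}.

L⁻¹{n!/(s-a)^(n+1)} = t^n·e^(at) with n=2, a=11. So L⁻¹{2/(s-11)^3} = t^2·e^(11t), and L⁻¹{16/(s-11)^3} = (16/2)·t^2·e^(11t) = 8·t^2·e^(11t)

Final answer: 8·t^2·e^(11t)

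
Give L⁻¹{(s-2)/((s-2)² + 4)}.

Using frequency shift: L⁻¹{(s-a)/((s-a)² + b²)} = e^(at)cos(bt). Here a=2, b=2

Final answer: e^(2t)·cos(2t)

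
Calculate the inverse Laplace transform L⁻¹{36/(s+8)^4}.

L⁻¹{n!/(s-a)^(n+1)} = t^n·e^(at) with n=3, a=-8. So L⁻¹{6/(s+8)^4} = t^3·e^(-8t), and L⁻¹{36/(s+8)^4} = (36/6)·t^3·e^(-8t) = 6·t^3·e^(-8t)

Final answer: 6·t^3·e^(-8t)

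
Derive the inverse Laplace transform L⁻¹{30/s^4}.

L⁻¹{n!/s^(n+1)} = t^n with n=3. So L⁻¹{6/s^4} = t^3, and L⁻¹{30/s^4} = (30/6)·t^3 = 5·t^3

Final answer: 5·t^3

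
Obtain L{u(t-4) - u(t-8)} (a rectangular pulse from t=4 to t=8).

L{u(t-a)} = e^(-as)/s. L{u(t-4) - u(t-8)} = (e^(-4s) - e^(-8s))/s

Final answer: (e^(-4s) - e^(-8s))/s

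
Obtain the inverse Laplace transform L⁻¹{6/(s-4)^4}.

L⁻¹{n!/(s-a)^(n+1)} = t^n·e^(at), so L⁻¹{6/(s-4)^4} = t^3·e^(4t)

Final answer: t^3·e^(4t)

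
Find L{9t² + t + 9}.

L{9t² + t + 9} = 9·2/s³ + 1/s² + 9/s = 18/s³ + 1/s² + 9/s

Final answer: 18/s³ + 1/s² + 9/s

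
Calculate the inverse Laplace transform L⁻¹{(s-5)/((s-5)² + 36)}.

Using frequency shift, L⁻¹{(s-5)/((s-5)² + 36)} = e^(5t)·cos(6t)

Final answer: e^(5t)·cos(6t)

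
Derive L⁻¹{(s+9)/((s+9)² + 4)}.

Using frequency shift: L⁻¹{(s-a)/((s-a)² + b²)} = e^(at)cos(bt). Here a=-9, b=2

Final answer: e^(-9t)·cos(2t)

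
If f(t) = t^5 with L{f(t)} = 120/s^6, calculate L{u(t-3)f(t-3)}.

Time shift theorem: L{u(t-a)f(t-a)} = e^(-as)F(s). Here a=3, F(s) = 120/s^6, so L{u(t-3)f(t-3)} = e^(-3s)·120/s^6

Final answer: e^(-3s)·120/s^6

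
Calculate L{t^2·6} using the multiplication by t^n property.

L{6} = 6/s. d^1/ds^1[1/s] = -1/s². d^2/ds^2[1/s] = 2/s^3. So L{t^2} = (-1)^{2}·2/s^3 = 2/s^3. Then L{t^2·6} = 6·2/s^3 = 12/s^3

Final answer: 12/s^3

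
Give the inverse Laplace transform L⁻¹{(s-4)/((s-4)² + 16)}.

Using frequency shift, L⁻¹{(s-4)/((s-4)² + 16)} = e^(4t)·cos(4t)

Final answer: e^(4t)·cos(4t)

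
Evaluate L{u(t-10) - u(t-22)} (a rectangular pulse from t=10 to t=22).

L{u(t-a)} = e^(-as)/s. L{u(t-10) - u(t-22)} = (e^(-10s) - e^(-22s))/s

Final answer: (e^(-10s) - e^(-22s))/s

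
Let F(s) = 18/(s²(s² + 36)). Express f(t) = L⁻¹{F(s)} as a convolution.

18/(s²(s² + 36)) = (1/s²)·(18/(s² + 36)) = L{t}·L{3·sin(6t)}. So f(t) = t*(3·sin(6t)) = ∫₀ᵗ 3τ·sin(6(t-τ)) dτ

Final answer: ∫₀ᵗ 3τ·sin(6(t-τ)) dτ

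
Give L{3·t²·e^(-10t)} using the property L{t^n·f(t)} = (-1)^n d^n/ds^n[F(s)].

L{e^(-10t)} = 1/(s+10). d/ds[1/(s+10)] = -1/(s+10)². d²/ds²[1/(s+10)] = 2/(s+10)³. So L{t²·e^(-10t)} = (-1)² · 2/(s+10)³ = 2/(s+10)³. Then L{3·t²·e^(-10t)} = 3·2/(s+10)³ = 6/(s+10)³

Final answer: 6/(s+10)³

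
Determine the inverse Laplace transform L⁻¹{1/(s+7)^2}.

L⁻¹{n!/(s-a)^(n+1)} = t^n·e^(at), so L⁻¹{1/(s+7)^2} = t·e^(-7t)

Final answer: t·e^(-7t)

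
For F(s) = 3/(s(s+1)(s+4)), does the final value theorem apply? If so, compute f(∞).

Poles of sF(s) = 3/((s+1)(s+4)) are at s = -1 and s = -4, both in the left half-plane. Theorem applies. f(∞) = lim_{s→0} sF(s) = 3/(1·4) = 3/4

Final answer: 3/4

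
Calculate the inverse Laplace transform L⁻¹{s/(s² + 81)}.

L⁻¹{s/(s² + 81)} = cos(9t)

Final answer: cos(9t)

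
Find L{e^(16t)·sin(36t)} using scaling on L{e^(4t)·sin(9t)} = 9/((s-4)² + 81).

Scaling with a=4: L{e^(16t)·sin(36t)} = (1/4) · 9/((s/4-4)² + 81). Simplifying: 36/((s-16)² + 1296)

Final answer: 36/((s-16)² + 1296)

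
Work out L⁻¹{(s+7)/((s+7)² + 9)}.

Using frequency shift: L⁻¹{(s-a)/((s-a)² + b²)} = e^(at)cos(bt). Here a=-7, b=3

Final answer: e^(-7t)·cos(3t)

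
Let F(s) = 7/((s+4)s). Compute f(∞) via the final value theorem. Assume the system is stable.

f(∞) = lim_{s→0} sF(s) = lim_{s→0} 7/(s+4) = 7/4

Final answer: 7/4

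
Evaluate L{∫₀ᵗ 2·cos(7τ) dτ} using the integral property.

L{∫₀ᵗ f(τ)dτ} = F(s)/s with F(s) = 2s/(s² + 49), so the result is (2s/(s² + 49))/s = 2/(s² + 49)

Final answer: 2/(s² + 49)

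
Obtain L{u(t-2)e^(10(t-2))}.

u(t-a)f(t-a) with f(t)=e^(10t). L{e^(10t)} = 1/(s-10). By time shift: e^(-2s)/(s-10)

Final answer: e^(-2s)/(s-10)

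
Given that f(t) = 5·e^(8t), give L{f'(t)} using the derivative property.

f(0) = 5, F(s) = 5/(s-8). L{f'(t)} = s·F(s) - f(0) = 5s/(s-8) - 5 = (5s - 5(s-8))/(s-8) = 40/(s-8)

Final answer: 40/(s-8)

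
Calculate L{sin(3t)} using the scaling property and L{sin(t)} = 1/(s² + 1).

Using L{f(at)} = (1/a)F(s/a) with a=3: L{sin(3t)} = (1/3) · 1/((s/3)² + 1) = (1/3) · 1·9/(s² + 9) = 3/(s² + 9)

Final answer: 3/(s² + 9)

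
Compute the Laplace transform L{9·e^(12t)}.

L{e^(at)} = 1/(s-a), so L{e^(12t)} = 1/(s-12). Then L{9·e^(12t)} = 9/(s-12)

Final answer: 9/(s-12)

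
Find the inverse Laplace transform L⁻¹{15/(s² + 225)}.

L⁻¹{15/(s² + 225)} = sin(15t)

Final answer: sin(15t)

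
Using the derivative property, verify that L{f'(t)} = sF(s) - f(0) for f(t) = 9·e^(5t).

f'(t) = 45e^(5t). Direct: L{f'(t)} = 45/(s-5). Property: s·9/(s-5) - 9 = (9s - 9(s-5))/(s-5) = 45/(s-5). ✓

Final answer: 45/(s-5)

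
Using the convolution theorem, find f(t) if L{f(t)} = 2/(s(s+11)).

2/(s(s+11)) = (2/s)·(1/(s+11)) = L{2}·L{e^(-11t)}. By convolution, f(t) = 2*e^(-11t) = ∫₀ᵗ 2·e^(-11τ) dτ = 2·(1 - e^(-11t))/11

Final answer: 2·(1 - e^(-11t))/11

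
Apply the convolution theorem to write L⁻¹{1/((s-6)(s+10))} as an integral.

1/((s-6)(s+10)) = (1/(s-6))·(1/(s+10)) = L{e^(6t)}·L{e^(-10t)}. So f(t) = e^(6t)*e^(-10t) = ∫₀ᵗ e^(6τ)·e^(-10(t-τ)) dτ

Final answer: ∫₀ᵗ e^(6τ)·e^(-10(t-τ)) dτ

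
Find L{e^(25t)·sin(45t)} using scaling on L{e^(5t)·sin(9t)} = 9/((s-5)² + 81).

Scaling with a=5: L{e^(25t)·sin(45t)} = (1/5) · 9/((s/5-5)² + 81). Simplifying: 45/((s-25)² + 2025)

Final answer: 45/((s-25)² + 2025)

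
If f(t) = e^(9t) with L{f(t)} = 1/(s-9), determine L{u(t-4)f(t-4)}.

Time shift theorem: L{u(t-a)f(t-a)} = e^(-as)F(s). Here a=4, F(s) = 1/(s-9), so L{u(t-4)f(t-4)} = e^(-4s)·1/(s-9)

Final answer: e^(-4s)·1/(s-9)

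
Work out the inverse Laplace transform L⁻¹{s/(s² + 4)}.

L⁻¹{s/(s² + 4)} = cos(2t)

Final answer: cos(2t)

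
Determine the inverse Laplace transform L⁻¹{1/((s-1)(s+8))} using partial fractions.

Decompose: A/(s-1) + B/(s+8). A = 1/9, B = -1/9. f(t) = (e^t - e^(-8t))/9

Final answer: (e^t - e^(-8t))/9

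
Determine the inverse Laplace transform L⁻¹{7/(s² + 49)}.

L⁻¹{7/(s² + 49)} = sin(7t)

Final answer: sin(7t)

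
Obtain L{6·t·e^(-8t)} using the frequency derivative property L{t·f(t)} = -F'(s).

L{e^(-8t)} = 1/(s+8). By frequency derivative: L{t·e^(-8t)} = -d/ds[1/(s+8)] = -(-1)/(s+8)² = 1/(s+8)². Then L{6·t·e^(-8t)} = 6·1/(s+8)² = 6/(s+8)²

Final answer: 6/(s+8)²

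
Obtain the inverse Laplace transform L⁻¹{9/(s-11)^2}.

L⁻¹{n!/(s-a)^(n+1)} = t^n·e^(at) with n=1, a=11. So L⁻¹{1/(s-11)^2} = t·e^(11t), and L⁻¹{9/(s-11)^2} = (9/1)·t·e^(11t) = 9·t·e^(11t)

Final answer: 9·t·e^(11t)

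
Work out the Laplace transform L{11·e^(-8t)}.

L{e^(at)} = 1/(s-a), so L{e^(-8t)} = 1/(s+8). Then L{11·e^(-8t)} = 11/(s+8)

Final answer: 11/(s+8)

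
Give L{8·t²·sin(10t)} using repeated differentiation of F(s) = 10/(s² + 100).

F(s) = 10/(s² + 100). F'(s) = -20s/(s² + 100)². F''(s) = -20(100 - 3s²)/(s² + 100)³ = (60s² - 2000)/(s² + 100)³. So L{t²·sin(10t)} = (-1)² F''(s) = (60s² - 2000)/(s² + 100)³. Then L{8·t²·sin(10t)} = 8·(60s² - 2000)/(s² + 100)³ = (480s² - 16000)/(s² + 100)³

Final answer: (480s² - 16000)/(s² + 100)³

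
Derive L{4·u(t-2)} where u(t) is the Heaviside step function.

L{u(t-a)} = e^(-as)/s. Here a=2, so L{u(t-2)} = e^(-2s)/s, and L{4·u(t-2)} = 4·e^(-2s)/s

Final answer: 4·e^(-2s)/s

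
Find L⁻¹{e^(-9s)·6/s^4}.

L⁻¹{6/s^4} = t^3. By the time shift theorem, L⁻¹{e^(-as)F(s)} = u(t-a)f(t-a) with a=9, so L⁻¹{e^(-9s)·6/s^4} = u(t-9)·(t-9)^3

Final answer: u(t-9)·(t-9)^3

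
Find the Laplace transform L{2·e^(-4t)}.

L{e^(at)} = 1/(s-a), so L{e^(-4t)} = 1/(s+4). Then L{2·e^(-4t)} = 2/(s+4)

Final answer: 2/(s+4)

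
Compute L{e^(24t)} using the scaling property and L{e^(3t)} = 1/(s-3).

Using L{f(at)} = (1/a)F(s/a) with a=8 and f(t) = e^(3t): L{e^(24t)} = (1/8) · 1/((s/8)-3) = (1/8) · 8/(s-24) = 1/(s-24)

Final answer: 1/(s-24)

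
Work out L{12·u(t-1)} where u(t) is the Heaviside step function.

L{u(t-a)} = e^(-as)/s. Here a=1, so L{u(t-1)} = e^(-s)/s, and L{12·u(t-1)} = 12·e^(-s)/s

Final answer: 12·e^(-s)/s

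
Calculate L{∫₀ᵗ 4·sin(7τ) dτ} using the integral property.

L{∫₀ᵗ f(τ)dτ} = F(s)/s with F(s) = 28/(s² + 49), so the result is (28/(s² + 49))/s = 28/(s(s² + 49))

Final answer: 28/(s(s² + 49))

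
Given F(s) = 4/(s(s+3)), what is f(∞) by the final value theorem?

f(∞) = lim_{s→0} s·4/(s(s+3)) = lim_{s→0} 4/(s+3) = 4/3 = 4/3

Final answer: 4/3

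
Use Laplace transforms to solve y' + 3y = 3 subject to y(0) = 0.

sY + 3Y = 3/s. Y = 3/(s(s+3)). Partial fractions: Y = 1/s - 1/(s+3)

Final answer: y(t) = (1 - e^(-3t))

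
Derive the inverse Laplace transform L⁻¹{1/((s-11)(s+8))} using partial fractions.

Decompose: A/(s-11) + B/(s+8). A = 1/19, B = -1/19. f(t) = (e^(11t) - e^(-8t))/19

Final answer: (e^(11t) - e^(-8t))/19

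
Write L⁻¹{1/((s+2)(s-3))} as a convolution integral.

1/((s+2)(s-3)) = (1/(s+2))·(1/(s-3)) = L{e^(-2t)}·L{e^(3t)}. So f(t) = e^(-2t)*e^(3t) = ∫₀ᵗ e^(-2τ)·e^(3(t-τ)) dτ

Final answer: ∫₀ᵗ e^(-2τ)·e^(3(t-τ)) dτ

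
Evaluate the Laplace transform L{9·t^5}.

L{t^n} = n!/s^(n+1), so L{t^5} = 120/s^6. Then L{9·t^5} = 9·120/s^6 = 1080/s^6

Final answer: 1080/s^6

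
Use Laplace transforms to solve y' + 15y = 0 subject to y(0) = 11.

L{y'} + 15L{y} = 0. sY - 11 + 15Y = 0. Y(s+15) = 11. Y = 11/(s+15)

Final answer: y(t) = 11e^(-15t)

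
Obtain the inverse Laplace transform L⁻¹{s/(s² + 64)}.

L⁻¹{s/(s² + 64)} = cos(8t)

Final answer: cos(8t)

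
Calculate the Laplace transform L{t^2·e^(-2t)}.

L{t^n·e^(at)} = n!/(s-a)^(n+1), so L{t^2·e^(-2t)} = 2/(s+2)^3

Final answer: 2/(s+2)^3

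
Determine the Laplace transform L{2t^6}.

L{2t^6} = 2 · L{t^6} = 2 · 720/s^7 = 1440/s^7

Final answer: 1440/s^7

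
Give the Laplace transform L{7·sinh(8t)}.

L{sinh(ωt)} = ω/(s² - ω²), so L{sinh(8t)} = 8/(s² - 64). Then L{7·sinh(8t)} = 7·8/(s² - 64) = 56/(s² - 64)

Final answer: 56/(s² - 64)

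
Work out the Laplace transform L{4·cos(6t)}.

L{cos(ωt)} = s/(s² + ω²), so L{cos(6t)} = s/(s² + 36). Then L{4·cos(6t)} = 4·s/(s² + 36) = 4s/(s² + 36)

Final answer: 4s/(s² + 36)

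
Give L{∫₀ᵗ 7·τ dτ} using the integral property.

L{∫₀ᵗ f(τ)dτ} = F(s)/s with f(t) = 7t. F(s) = 7/s^2, so L{∫₀ᵗ 7·τ dτ} = (7/s^2)/s = 7/s^3. (Check: ∫₀ᵗ 7·τ dτ = 7t^2/2.)

Final answer: 7/s^3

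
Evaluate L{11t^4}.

L{t^n} = n!/s^(n+1). So L{11t^4} = 11·4!/s^5 = 264/s^5

Final answer: 264/s^5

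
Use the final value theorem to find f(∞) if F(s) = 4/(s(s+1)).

f(∞) = lim_{s→0} s·4/(s(s+1)) = lim_{s→0} 4/(s+1) = 4/1 = 4

Final answer: 4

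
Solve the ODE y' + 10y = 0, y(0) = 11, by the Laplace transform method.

L{y'} + 10L{y} = 0. sY - 11 + 10Y = 0. Y(s+10) = 11. Y = 11/(s+10)

Final answer: y(t) = 11e^(-10t)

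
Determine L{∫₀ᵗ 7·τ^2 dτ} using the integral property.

L{∫₀ᵗ f(τ)dτ} = F(s)/s with f(t) = 7t^2. F(s) = 14/s^3, so L{∫₀ᵗ 7·τ^2 dτ} = (14/s^3)/s = 14/s^4. (Check: ∫₀ᵗ 7·τ^2 dτ = 7t^3/3.)

Final answer: 14/s^4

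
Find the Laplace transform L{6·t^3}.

L{t^n} = n!/s^(n+1), so L{t^3} = 6/s^4. Then L{6·t^3} = 6·6/s^4 = 36/s^4

Final answer: 36/s^4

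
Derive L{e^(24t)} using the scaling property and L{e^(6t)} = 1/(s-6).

Using L{f(at)} = (1/a)F(s/a) with a=4 and f(t) = e^(6t): L{e^(24t)} = (1/4) · 1/((s/4)-6) = (1/4) · 4/(s-24) = 1/(s-24)

Final answer: 1/(s-24)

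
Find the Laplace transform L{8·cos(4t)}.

L{cos(ωt)} = s/(s² + ω²), so L{cos(4t)} = s/(s² + 16). Then L{8·cos(4t)} = 8·s/(s² + 16) = 8s/(s² + 16)

Final answer: 8s/(s² + 16)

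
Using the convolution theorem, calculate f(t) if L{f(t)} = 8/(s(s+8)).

8/(s(s+8)) = (8/s)·(1/(s+8)) = L{8}·L{e^(-8t)}. By convolution, f(t) = 8*e^(-8t) = ∫₀ᵗ 8·e^(-8τ) dτ = 8·(1 - e^(-8t))/8

Final answer: 8·(1 - e^(-8t))/8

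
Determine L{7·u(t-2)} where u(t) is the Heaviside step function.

L{u(t-a)} = e^(-as)/s. Here a=2, so L{u(t-2)} = e^(-2s)/s, and L{7·u(t-2)} = 7·e^(-2s)/s

Final answer: 7·e^(-2s)/s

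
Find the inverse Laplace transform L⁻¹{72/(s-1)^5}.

L⁻¹{n!/(s-a)^(n+1)} = t^n·e^(at) with n=4, a=1. So L⁻¹{24/(s-1)^5} = t^4·e^t, and L⁻¹{72/(s-1)^5} = (72/24)·t^4·e^t = 3·t^4·e^t

Final answer: 3·t^4·e^t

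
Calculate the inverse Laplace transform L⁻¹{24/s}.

L⁻¹{c/s} = c, so L⁻¹{24/s} = 24

Final answer: 24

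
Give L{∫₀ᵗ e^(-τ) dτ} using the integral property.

L{∫₀ᵗ f(τ)dτ} = F(s)/s with F(s) = 1/(s+1), so L{∫₀ᵗ e^(-τ) dτ} = 1/(s(s+1))

Final answer: 1/(s(s+1))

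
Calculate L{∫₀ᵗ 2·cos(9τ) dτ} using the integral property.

L{∫₀ᵗ f(τ)dτ} = F(s)/s with F(s) = 2s/(s² + 81), so the result is (2s/(s² + 81))/s = 2/(s² + 81)

Final answer: 2/(s² + 81)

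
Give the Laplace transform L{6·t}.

L{t^n} = n!/s^(n+1), so L{t} = 1/s^2. Then L{6·t} = 6·1/s^2 = 6/s^2

Final answer: 6/s^2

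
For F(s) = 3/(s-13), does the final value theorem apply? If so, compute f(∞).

sF(s) = 3s/(s-13) has a pole at s = 13 in the right half-plane. Theorem does NOT apply (unstable system; f(t) = 3·e^(13t) grows without bound).

Final answer: Not applicable (unstable)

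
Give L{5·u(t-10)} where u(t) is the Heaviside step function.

L{u(t-a)} = e^(-as)/s. Here a=10, so L{u(t-10)} = e^(-10s)/s, and L{5·u(t-10)} = 5·e^(-10s)/s

Final answer: 5·e^(-10s)/s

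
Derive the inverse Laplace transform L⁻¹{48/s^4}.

L⁻¹{n!/s^(n+1)} = t^n with n=3. So L⁻¹{6/s^4} = t^3, and L⁻¹{48/s^4} = (48/6)·t^3 = 8·t^3

Final answer: 8·t^3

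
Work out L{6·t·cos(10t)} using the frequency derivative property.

L{cos(10t)} = s/(s² + 100). Derivative: d/ds[s/(s² + 100)] = [(s² + 100) - s·2s]/(s² + 100)² = (100 - s²)/(s² + 100)². So L{t·cos(10t)} = -F'(s) = (s² - 100)/(s² + 100)². Then L{6·t·cos(10t)} = 6·(s² - 100)/(s² + 100)²

Final answer: 6·(s² - 100)/(s² + 100)²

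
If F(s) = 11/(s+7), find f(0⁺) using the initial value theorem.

f(0⁺) = lim_{s→∞} s·11/(s+7) = lim_{s→∞} 11s/(s+7) = 11

Final answer: 11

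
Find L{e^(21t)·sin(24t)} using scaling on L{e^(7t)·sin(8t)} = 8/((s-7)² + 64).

Scaling with a=3: L{e^(21t)·sin(24t)} = (1/3) · 8/((s/3-7)² + 64). Simplifying: 24/((s-21)² + 576)

Final answer: 24/((s-21)² + 576)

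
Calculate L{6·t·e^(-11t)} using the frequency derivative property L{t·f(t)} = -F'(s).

L{e^(-11t)} = 1/(s+11). By frequency derivative: L{t·e^(-11t)} = -d/ds[1/(s+11)] = -(-1)/(s+11)² = 1/(s+11)². Then L{6·t·e^(-11t)} = 6·1/(s+11)² = 6/(s+11)²

Final answer: 6/(s+11)²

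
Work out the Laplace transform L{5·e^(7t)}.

L{e^(at)} = 1/(s-a), so L{e^(7t)} = 1/(s-7). Then L{5·e^(7t)} = 5/(s-7)

Final answer: 5/(s-7)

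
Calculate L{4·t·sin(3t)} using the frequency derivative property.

L{sin(3t)} = 3/(s² + 9). By L{t·f(t)} = -F'(s): -d/ds[3/(s² + 9)] = -(3)·(-2s)/(s² + 9)² = 6s/(s² + 9)². Then L{4·t·sin(3t)} = 4·6s/(s² + 9)² = 24s/(s² + 9)²

Final answer: 24s/(s² + 9)²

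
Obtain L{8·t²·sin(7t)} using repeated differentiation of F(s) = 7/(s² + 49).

F(s) = 7/(s² + 49). F'(s) = -14s/(s² + 49)². F''(s) = -14(49 - 3s²)/(s² + 49)³ = (42s² - 686)/(s² + 49)³. So L{t²·sin(7t)} = (-1)² F''(s) = (42s² - 686)/(s² + 49)³. Then L{8·t²·sin(7t)} = 8·(42s² - 686)/(s² + 49)³ = (336s² - 5488)/(s² + 49)³

Final answer: (336s² - 5488)/(s² + 49)³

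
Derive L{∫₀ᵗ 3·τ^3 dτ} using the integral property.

L{∫₀ᵗ f(τ)dτ} = F(s)/s with f(t) = 3t^3. F(s) = 18/s^4, so L{∫₀ᵗ 3·τ^3 dτ} = (18/s^4)/s = 18/s^5. (Check: ∫₀ᵗ 3·τ^3 dτ = 3t^4/4.)

Final answer: 18/s^5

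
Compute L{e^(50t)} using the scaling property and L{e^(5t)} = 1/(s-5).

Using L{f(at)} = (1/a)F(s/a) with a=10 and f(t) = e^(5t): L{e^(50t)} = (1/10) · 1/((s/10)-5) = (1/10) · 10/(s-50) = 1/(s-50)

Final answer: 1/(s-50)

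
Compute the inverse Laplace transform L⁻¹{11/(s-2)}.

L⁻¹{1/(s-a)} = e^(at), so L⁻¹{1/(s-2)} = e^(2t), and L⁻¹{11/(s-2)} = 11·e^(2t)

Final answer: 11·e^(2t)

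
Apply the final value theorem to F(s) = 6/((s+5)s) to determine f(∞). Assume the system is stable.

f(∞) = lim_{s→0} sF(s) = lim_{s→0} 6/(s+5) = 6/5

Final answer: 6/5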